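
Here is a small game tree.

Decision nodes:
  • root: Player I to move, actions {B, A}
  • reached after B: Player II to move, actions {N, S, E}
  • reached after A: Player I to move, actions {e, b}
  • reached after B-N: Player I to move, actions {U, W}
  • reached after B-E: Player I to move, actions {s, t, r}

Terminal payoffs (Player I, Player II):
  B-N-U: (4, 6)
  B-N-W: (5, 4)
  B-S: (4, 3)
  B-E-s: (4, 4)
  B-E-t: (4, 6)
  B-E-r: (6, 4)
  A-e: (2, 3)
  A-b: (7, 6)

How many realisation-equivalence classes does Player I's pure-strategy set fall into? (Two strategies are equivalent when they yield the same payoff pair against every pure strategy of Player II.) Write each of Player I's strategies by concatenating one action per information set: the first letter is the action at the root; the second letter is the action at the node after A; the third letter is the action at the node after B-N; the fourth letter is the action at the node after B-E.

Player I has 24 pure strategies: BeUs, BeUt, BeUr, BeWs, BeWt, BeWr, BbUs, BbUt, BbUr, BbWs, BbWt, BbWr, AeUs, AeUt, AeUr, AeWs, AeWt, AeWr, AbUs, AbUt, AbUr, AbWs, AbWt, AbWr. Columns: N, S, E.
{BeUs, BbUs} → row (4,6) (4,3) (4,4)
{BeUt, BbUt} → row (4,6) (4,3) (4,6)
{BeUr, BbUr} → row (4,6) (4,3) (6,4)
{BeWs, BbWs} → row (5,4) (4,3) (4,4)
{BeWt, BbWt} → row (5,4) (4,3) (4,6)
{BeWr, BbWr} → row (5,4) (4,3) (6,4)
{AeUs, AeUt, AeUr, AeWs, AeWt, AeWr} → row (2,3) (2,3) (2,3)
{AbUs, AbUt, AbUr, AbWs, AbWt, AbWr} → row (7,6) (7,6) (7,6)
That's 8 distinct rows out of 24 strategies.

8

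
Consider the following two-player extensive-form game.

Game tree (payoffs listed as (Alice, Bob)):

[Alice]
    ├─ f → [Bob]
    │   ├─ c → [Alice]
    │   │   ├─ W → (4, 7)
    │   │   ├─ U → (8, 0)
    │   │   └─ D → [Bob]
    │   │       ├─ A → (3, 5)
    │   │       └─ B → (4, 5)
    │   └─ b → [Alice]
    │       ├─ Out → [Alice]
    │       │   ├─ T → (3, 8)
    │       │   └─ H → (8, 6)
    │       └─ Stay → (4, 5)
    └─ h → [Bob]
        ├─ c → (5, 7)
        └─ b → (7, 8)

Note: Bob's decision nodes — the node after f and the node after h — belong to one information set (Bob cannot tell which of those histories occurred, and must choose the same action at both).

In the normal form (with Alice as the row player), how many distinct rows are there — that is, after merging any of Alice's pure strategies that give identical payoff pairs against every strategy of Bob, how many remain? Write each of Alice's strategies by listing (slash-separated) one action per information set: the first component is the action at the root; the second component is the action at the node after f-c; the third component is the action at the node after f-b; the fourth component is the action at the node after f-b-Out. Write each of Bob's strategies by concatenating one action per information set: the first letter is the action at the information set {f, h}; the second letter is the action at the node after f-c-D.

Alice has 24 pure strategies: f/W/Out/T, f/W/Out/H, f/W/Stay/T, f/W/Stay/H, f/U/Out/T, f/U/Out/H, f/U/Stay/T, f/U/Stay/H, f/D/Out/T, f/D/Out/H, f/D/Stay/T, f/D/Stay/H, h/W/Out/T, h/W/Out/H, h/W/Stay/T, h/W/Stay/H, h/U/Out/T, h/U/Out/H, h/U/Stay/T, h/U/Stay/H, h/D/Out/T, h/D/Out/H, h/D/Stay/T, h/D/Stay/H. Columns: cA, cB, bA, bB.
{f/W/Out/T} → row (4,7) (4,7) (3,8) (3,8)
{f/W/Out/H} → row (4,7) (4,7) (8,6) (8,6)
{f/W/Stay/T, f/W/Stay/H} → row (4,7) (4,7) (4,5) (4,5)
{f/U/Out/T} → row (8,0) (8,0) (3,8) (3,8)
{f/U/Out/H} → row (8,0) (8,0) (8,6) (8,6)
{f/U/Stay/T, f/U/Stay/H} → row (8,0) (8,0) (4,5) (4,5)
{f/D/Out/T} → row (3,5) (4,5) (3,8) (3,8)
{f/D/Out/H} → row (3,5) (4,5) (8,6) (8,6)
{f/D/Stay/T, f/D/Stay/H} → row (3,5) (4,5) (4,5) (4,5)
{h/W/Out/T, h/W/Out/H, h/W/Stay/T, h/W/Stay/H, h/U/Out/T, h/U/Out/H, h/U/Stay/T, h/U/Stay/H, h/D/Out/T, h/D/Out/H, h/D/Stay/T, h/D/Stay/H} → row (5,7) (5,7) (7,8) (7,8)
That's 10 distinct rows out of 24 strategies.

10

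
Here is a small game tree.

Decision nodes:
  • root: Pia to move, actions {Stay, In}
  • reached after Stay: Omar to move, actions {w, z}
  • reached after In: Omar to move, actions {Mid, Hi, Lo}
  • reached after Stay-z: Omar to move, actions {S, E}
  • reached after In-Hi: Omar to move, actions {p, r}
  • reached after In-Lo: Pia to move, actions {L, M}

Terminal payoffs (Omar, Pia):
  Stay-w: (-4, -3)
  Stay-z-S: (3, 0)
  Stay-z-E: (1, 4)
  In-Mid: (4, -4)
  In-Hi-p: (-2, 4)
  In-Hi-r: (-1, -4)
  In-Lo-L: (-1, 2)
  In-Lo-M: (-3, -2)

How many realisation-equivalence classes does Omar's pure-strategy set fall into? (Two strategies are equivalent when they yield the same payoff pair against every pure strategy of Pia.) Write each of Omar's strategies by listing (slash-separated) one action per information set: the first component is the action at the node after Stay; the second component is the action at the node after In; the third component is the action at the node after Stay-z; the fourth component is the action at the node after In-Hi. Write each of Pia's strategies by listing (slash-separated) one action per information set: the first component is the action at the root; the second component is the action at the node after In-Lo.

Omar has 24 pure strategies: w/Mid/S/p, w/Mid/S/r, w/Mid/E/p, w/Mid/E/r, w/Hi/S/p, w/Hi/S/r, w/Hi/E/p, w/Hi/E/r, w/Lo/S/p, w/Lo/S/r, w/Lo/E/p, w/Lo/E/r, z/Mid/S/p, z/Mid/S/r, z/Mid/E/p, z/Mid/E/r, z/Hi/S/p, z/Hi/S/r, z/Hi/E/p, z/Hi/E/r, z/Lo/S/p, z/Lo/S/r, z/Lo/E/p, z/Lo/E/r. Columns: Stay/L, Stay/M, In/L, In/M.
{w/Mid/S/p, w/Mid/S/r, w/Mid/E/p, w/Mid/E/r} → row (-4,-3) (-4,-3) (4,-4) (4,-4)
{w/Hi/S/p, w/Hi/E/p} → row (-4,-3) (-4,-3) (-2,4) (-2,4)
{w/Hi/S/r, w/Hi/E/r} → row (-4,-3) (-4,-3) (-1,-4) (-1,-4)
{w/Lo/S/p, w/Lo/S/r, w/Lo/E/p, w/Lo/E/r} → row (-4,-3) (-4,-3) (-1,2) (-3,-2)
{z/Mid/S/p, z/Mid/S/r} → row (3,0) (3,0) (4,-4) (4,-4)
{z/Mid/E/p, z/Mid/E/r} → row (1,4) (1,4) (4,-4) (4,-4)
{z/Hi/S/p} → row (3,0) (3,0) (-2,4) (-2,4)
{z/Hi/S/r} → row (3,0) (3,0) (-1,-4) (-1,-4)
{z/Hi/E/p} → row (1,4) (1,4) (-2,4) (-2,4)
{z/Hi/E/r} → row (1,4) (1,4) (-1,-4) (-1,-4)
{z/Lo/S/p, z/Lo/S/r} → row (3,0) (3,0) (-1,2) (-3,-2)
{z/Lo/E/p, z/Lo/E/r} → row (1,4) (1,4) (-1,2) (-3,-2)
That's 12 distinct rows out of 24 strategies.

12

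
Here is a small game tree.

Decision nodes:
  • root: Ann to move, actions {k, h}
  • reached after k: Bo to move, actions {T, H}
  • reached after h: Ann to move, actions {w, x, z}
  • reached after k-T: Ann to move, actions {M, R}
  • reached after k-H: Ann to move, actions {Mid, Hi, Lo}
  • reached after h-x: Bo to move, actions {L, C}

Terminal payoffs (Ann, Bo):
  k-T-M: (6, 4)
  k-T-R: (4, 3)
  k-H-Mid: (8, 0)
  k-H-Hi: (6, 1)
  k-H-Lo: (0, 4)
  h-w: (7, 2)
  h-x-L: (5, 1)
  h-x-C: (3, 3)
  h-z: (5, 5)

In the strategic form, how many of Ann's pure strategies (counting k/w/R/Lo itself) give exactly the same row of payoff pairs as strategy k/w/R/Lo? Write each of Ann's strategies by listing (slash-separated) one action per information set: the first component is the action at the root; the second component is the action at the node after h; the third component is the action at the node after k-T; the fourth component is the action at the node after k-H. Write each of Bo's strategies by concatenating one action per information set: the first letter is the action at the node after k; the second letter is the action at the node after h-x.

3

Row for k/w/R/Lo (columns TL, TC, HL, HC): (4,3) (4,3) (0,4) (0,4).
Under k/w/R/Lo, Ann's choice at the node after h can never be reached regardless of what Bo does, so varying those choices leaves every outcome unchanged.
Holding the reachable choices fixed and varying the unreachable one freely already gives 3 equivalent strategies.
No other strategy reproduces this row, so those 3 are the full class: k/w/R/Lo, k/x/R/Lo, k/z/R/Lo.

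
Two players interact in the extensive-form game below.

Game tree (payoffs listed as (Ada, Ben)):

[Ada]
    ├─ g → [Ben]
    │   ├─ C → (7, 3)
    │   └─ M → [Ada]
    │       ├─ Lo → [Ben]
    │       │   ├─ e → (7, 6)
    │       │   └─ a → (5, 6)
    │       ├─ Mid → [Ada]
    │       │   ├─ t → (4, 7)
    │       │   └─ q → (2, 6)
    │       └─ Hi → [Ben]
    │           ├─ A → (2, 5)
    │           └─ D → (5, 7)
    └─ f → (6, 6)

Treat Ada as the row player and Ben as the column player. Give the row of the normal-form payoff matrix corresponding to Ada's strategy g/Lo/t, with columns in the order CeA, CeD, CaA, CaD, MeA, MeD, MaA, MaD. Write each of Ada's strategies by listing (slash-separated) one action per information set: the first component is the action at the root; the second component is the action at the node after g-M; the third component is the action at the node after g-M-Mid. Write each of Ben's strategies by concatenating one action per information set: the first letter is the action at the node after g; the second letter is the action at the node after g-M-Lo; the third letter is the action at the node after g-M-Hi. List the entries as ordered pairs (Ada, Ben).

vs CeA: Ada plays g → Ben plays C at [g] → (7, 3)
vs CeD: Ada plays g → Ben plays C at [g] → (7, 3)
vs CaA: Ada plays g → Ben plays C at [g] → (7, 3)
vs CaD: Ada plays g → Ben plays C at [g] → (7, 3)
vs MeA: Ada plays g → Ben plays M at [g] → Ada plays Lo at [g-M] → Ben plays e at [g-M-Lo] → (7, 6)
vs MeD: Ada plays g → Ben plays M at [g] → Ada plays Lo at [g-M] → Ben plays e at [g-M-Lo] → (7, 6)
vs MaA: Ada plays g → Ben plays M at [g] → Ada plays Lo at [g-M] → Ben plays a at [g-M-Lo] → (5, 6)
vs MaD: Ada plays g → Ben plays M at [g] → Ada plays Lo at [g-M] → Ben plays a at [g-M-Lo] → (5, 6)

(7,3) (7,3) (7,3) (7,3) (7,6) (7,6) (5,6) (5,6)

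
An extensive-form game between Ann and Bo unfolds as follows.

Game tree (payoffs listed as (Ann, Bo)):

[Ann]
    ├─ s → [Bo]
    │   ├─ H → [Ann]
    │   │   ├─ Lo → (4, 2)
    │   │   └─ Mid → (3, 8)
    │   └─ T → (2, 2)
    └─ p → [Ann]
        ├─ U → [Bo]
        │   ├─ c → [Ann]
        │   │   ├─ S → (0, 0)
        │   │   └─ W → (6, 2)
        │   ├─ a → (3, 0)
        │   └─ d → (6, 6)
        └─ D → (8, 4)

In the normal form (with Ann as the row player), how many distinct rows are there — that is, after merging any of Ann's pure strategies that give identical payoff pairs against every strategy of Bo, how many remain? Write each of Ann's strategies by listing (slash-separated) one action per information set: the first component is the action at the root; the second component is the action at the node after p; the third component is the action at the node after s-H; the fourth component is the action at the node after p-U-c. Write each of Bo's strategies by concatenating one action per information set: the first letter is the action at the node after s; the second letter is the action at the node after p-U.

5

Ann has 16 pure strategies: s/U/Lo/S, s/U/Lo/W, s/U/Mid/S, s/U/Mid/W, s/D/Lo/S, s/D/Lo/W, s/D/Mid/S, s/D/Mid/W, p/U/Lo/S, p/U/Lo/W, p/U/Mid/S, p/U/Mid/W, p/D/Lo/S, p/D/Lo/W, p/D/Mid/S, p/D/Mid/W. Columns: Hc, Ha, Hd, Tc, Ta, Td.
{s/U/Lo/S, s/U/Lo/W, s/D/Lo/S, s/D/Lo/W} → row (4,2) (4,2) (4,2) (2,2) (2,2) (2,2)
{s/U/Mid/S, s/U/Mid/W, s/D/Mid/S, s/D/Mid/W} → row (3,8) (3,8) (3,8) (2,2) (2,2) (2,2)
{p/U/Lo/S, p/U/Mid/S} → row (0,0) (3,0) (6,6) (0,0) (3,0) (6,6)
{p/U/Lo/W, p/U/Mid/W} → row (6,2) (3,0) (6,6) (6,2) (3,0) (6,6)
{p/D/Lo/S, p/D/Lo/W, p/D/Mid/S, p/D/Mid/W} → row (8,4) (8,4) (8,4) (8,4) (8,4) (8,4)
That's 5 distinct rows out of 16 strategies.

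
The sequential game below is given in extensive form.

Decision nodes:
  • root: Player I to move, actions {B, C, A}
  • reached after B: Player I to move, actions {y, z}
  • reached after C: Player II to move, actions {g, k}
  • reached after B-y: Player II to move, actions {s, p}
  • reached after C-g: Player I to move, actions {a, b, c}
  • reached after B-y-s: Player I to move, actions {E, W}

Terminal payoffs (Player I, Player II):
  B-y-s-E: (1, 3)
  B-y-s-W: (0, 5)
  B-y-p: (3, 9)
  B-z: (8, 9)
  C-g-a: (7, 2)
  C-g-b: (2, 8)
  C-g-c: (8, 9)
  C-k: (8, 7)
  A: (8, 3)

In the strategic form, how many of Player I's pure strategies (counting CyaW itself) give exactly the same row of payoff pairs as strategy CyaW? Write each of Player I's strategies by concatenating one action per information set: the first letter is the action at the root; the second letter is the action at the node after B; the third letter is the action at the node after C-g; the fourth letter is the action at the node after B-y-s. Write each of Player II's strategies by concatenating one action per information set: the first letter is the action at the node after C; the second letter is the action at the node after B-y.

4

Row for CyaW (columns gs, gp, ks, kp): (7,2) (7,2) (8,7) (8,7).
Under CyaW, Player I's choice at the node after B and at the node after B-y-s can never be reached regardless of what Player II does, so varying those choices leaves every outcome unchanged.
Holding the reachable choices fixed and varying the unreachable ones freely already gives 2 × 2 = 4 equivalent strategies.
No other strategy reproduces this row, so those 4 are the full class: CyaE, CyaW, CzaE, CzaW.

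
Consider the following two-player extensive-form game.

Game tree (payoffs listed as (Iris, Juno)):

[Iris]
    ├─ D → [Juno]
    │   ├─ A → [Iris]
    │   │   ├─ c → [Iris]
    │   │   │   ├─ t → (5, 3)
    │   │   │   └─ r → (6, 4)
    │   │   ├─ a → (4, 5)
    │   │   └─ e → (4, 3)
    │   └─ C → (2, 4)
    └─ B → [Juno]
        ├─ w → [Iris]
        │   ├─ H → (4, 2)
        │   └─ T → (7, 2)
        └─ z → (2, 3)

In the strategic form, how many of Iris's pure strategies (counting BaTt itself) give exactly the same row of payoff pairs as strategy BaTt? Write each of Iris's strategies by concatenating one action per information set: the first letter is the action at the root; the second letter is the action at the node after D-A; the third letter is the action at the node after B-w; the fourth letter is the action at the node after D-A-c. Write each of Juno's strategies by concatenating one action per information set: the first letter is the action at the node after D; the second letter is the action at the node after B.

Row for BaTt (columns Aw, Az, Cw, Cz): (7,2) (2,3) (7,2) (2,3).
Under BaTt, Iris's choice at the node after D-A and at the node after D-A-c can never be reached regardless of what Juno does, so varying those choices leaves every outcome unchanged.
Holding the reachable choices fixed and varying the unreachable ones freely already gives 3 × 2 = 6 equivalent strategies.
No other strategy reproduces this row, so those 6 are the full class: BcTt, BcTr, BaTt, BaTr, BeTt, BeTr.

6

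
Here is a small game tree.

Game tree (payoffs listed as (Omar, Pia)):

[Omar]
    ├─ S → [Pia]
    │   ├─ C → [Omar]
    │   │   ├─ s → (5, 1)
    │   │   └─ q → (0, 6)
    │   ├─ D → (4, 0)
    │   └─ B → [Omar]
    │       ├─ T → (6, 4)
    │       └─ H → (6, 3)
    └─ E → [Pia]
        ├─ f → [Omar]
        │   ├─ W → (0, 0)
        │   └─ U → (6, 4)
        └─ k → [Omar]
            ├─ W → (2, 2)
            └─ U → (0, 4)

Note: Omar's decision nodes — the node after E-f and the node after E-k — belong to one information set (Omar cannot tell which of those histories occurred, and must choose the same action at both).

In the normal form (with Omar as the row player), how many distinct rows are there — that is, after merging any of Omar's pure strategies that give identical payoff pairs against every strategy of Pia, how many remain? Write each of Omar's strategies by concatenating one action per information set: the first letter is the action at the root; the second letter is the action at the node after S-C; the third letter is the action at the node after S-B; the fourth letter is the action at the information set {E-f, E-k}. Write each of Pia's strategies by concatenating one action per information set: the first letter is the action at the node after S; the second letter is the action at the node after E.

Omar has 16 pure strategies: SsTW, SsTU, SsHW, SsHU, SqTW, SqTU, SqHW, SqHU, EsTW, EsTU, EsHW, EsHU, EqTW, EqTU, EqHW, EqHU. Columns: Cf, Ck, Df, Dk, Bf, Bk.
{SsTW, SsTU} → row (5,1) (5,1) (4,0) (4,0) (6,4) (6,4)
{SsHW, SsHU} → row (5,1) (5,1) (4,0) (4,0) (6,3) (6,3)
{SqTW, SqTU} → row (0,6) (0,6) (4,0) (4,0) (6,4) (6,4)
{SqHW, SqHU} → row (0,6) (0,6) (4,0) (4,0) (6,3) (6,3)
{EsTW, EsHW, EqTW, EqHW} → row (0,0) (2,2) (0,0) (2,2) (0,0) (2,2)
{EsTU, EsHU, EqTU, EqHU} → row (6,4) (0,4) (6,4) (0,4) (6,4) (0,4)
That's 6 distinct rows out of 16 strategies.

6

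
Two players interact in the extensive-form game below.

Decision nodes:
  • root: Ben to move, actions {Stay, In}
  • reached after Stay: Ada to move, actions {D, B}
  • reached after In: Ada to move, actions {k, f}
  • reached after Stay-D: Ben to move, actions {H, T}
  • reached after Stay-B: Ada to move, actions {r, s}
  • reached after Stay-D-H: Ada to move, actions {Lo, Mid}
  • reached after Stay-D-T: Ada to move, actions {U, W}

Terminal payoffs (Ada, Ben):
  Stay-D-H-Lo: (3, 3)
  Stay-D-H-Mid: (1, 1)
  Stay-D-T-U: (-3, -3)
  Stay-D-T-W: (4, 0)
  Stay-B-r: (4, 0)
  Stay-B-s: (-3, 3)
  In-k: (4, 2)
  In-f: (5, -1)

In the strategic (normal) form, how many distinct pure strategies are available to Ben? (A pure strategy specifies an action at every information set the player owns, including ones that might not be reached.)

4

Ben owns the root with actions {Stay, In} — two choices.
Ben owns the node after Stay-D with actions {H, T} — two choices.
A pure strategy fixes one action at each information set independently, so the count is the product 2 × 2 = 4.
(For reference, Ada has 32 pure strategies, giving a 4×32 normal-form matrix.)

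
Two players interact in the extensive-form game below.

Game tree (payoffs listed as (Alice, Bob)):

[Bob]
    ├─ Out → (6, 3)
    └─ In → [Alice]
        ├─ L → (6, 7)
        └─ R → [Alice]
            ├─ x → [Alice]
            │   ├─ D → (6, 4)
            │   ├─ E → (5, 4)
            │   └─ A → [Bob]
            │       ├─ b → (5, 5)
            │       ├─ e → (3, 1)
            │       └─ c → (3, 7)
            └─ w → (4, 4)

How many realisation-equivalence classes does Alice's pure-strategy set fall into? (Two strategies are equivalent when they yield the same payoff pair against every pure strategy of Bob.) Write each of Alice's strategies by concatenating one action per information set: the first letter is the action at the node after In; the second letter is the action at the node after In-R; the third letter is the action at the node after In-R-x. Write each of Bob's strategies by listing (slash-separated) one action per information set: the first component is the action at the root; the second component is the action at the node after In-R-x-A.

5

Alice has 12 pure strategies: LxD, LxE, LxA, LwD, LwE, LwA, RxD, RxE, RxA, RwD, RwE, RwA. Columns: Out/b, Out/e, Out/c, In/b, In/e, In/c.
{LxD, LxE, LxA, LwD, LwE, LwA} → row (6,3) (6,3) (6,3) (6,7) (6,7) (6,7)
{RxD} → row (6,3) (6,3) (6,3) (6,4) (6,4) (6,4)
{RxE} → row (6,3) (6,3) (6,3) (5,4) (5,4) (5,4)
{RxA} → row (6,3) (6,3) (6,3) (5,5) (3,1) (3,7)
{RwD, RwE, RwA} → row (6,3) (6,3) (6,3) (4,4) (4,4) (4,4)
That's 5 distinct rows out of 12 strategies.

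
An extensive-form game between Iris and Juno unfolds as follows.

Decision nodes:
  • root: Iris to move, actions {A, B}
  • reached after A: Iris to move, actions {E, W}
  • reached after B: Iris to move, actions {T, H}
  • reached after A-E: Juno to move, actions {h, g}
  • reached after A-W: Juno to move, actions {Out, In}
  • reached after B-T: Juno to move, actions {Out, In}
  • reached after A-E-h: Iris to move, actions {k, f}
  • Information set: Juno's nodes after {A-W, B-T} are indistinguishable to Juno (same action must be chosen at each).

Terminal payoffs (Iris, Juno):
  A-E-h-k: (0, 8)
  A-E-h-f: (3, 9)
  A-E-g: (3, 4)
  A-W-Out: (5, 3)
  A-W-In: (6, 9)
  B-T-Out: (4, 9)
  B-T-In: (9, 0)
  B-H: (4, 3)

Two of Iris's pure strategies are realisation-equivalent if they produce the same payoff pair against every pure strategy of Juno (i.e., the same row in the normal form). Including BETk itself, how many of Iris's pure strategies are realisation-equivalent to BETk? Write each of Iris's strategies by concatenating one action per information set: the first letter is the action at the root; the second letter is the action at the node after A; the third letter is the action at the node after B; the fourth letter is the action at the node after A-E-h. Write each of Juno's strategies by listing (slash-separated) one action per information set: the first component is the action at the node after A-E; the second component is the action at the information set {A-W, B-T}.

Row for BETk (columns h/Out, h/In, g/Out, g/In): (4,9) (9,0) (4,9) (9,0).
Under BETk, Iris's choice at the node after A and at the node after A-E-h can never be reached regardless of what Juno does, so varying those choices leaves every outcome unchanged.
Holding the reachable choices fixed and varying the unreachable ones freely already gives 2 × 2 = 4 equivalent strategies.
No other strategy reproduces this row, so those 4 are the full class: BETk, BETf, BWTk, BWTf.

4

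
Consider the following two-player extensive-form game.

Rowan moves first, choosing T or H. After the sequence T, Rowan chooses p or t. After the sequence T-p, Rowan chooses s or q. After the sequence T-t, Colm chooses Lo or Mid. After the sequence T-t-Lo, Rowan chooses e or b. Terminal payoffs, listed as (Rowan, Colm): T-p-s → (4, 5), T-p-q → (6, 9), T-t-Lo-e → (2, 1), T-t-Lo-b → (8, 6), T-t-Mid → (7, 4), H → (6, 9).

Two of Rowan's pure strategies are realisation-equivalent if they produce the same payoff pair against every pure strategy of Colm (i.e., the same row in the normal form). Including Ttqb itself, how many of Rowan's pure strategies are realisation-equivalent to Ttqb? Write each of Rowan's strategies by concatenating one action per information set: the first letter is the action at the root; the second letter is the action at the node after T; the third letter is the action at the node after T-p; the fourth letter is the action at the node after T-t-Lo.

2

Row for Ttqb (columns Lo, Mid): (8,6) (7,4).
Under Ttqb, Rowan's choice at the node after T-p can never be reached regardless of what Colm does, so varying those choices leaves every outcome unchanged.
Holding the reachable choices fixed and varying the unreachable one freely already gives 2 equivalent strategies.
No other strategy reproduces this row, so those 2 are the full class: Ttsb, Ttqb.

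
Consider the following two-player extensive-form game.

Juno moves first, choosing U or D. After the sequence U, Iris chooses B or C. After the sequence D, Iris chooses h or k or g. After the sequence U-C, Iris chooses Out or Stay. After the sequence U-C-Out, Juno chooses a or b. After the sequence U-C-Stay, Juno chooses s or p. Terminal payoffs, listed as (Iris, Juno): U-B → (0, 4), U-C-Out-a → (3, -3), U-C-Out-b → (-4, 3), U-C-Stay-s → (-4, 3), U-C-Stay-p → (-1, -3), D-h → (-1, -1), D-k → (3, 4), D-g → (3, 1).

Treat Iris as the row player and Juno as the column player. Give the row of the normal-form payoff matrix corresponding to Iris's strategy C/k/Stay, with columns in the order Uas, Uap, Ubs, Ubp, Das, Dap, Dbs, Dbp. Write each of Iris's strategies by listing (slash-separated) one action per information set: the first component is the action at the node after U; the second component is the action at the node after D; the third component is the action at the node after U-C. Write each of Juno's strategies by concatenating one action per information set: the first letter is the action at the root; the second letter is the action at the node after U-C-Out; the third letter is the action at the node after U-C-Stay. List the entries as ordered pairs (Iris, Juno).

(-4,3) (-1,-3) (-4,3) (-1,-3) (3,4) (3,4) (3,4) (3,4)

vs Uas: Juno plays U → Iris plays C at [U] → Iris plays Stay at [U-C] → Juno plays s at [U-C-Stay] → (-4, 3)
vs Uap: Juno plays U → Iris plays C at [U] → Iris plays Stay at [U-C] → Juno plays p at [U-C-Stay] → (-1, -3)
vs Ubs: Juno plays U → Iris plays C at [U] → Iris plays Stay at [U-C] → Juno plays s at [U-C-Stay] → (-4, 3)
vs Ubp: Juno plays U → Iris plays C at [U] → Iris plays Stay at [U-C] → Juno plays p at [U-C-Stay] → (-1, -3)
vs Das: Juno plays D → Iris plays k at [D] → (3, 4)
vs Dap: Juno plays D → Iris plays k at [D] → (3, 4)
vs Dbs: Juno plays D → Iris plays k at [D] → (3, 4)
vs Dbp: Juno plays D → Iris plays k at [D] → (3, 4)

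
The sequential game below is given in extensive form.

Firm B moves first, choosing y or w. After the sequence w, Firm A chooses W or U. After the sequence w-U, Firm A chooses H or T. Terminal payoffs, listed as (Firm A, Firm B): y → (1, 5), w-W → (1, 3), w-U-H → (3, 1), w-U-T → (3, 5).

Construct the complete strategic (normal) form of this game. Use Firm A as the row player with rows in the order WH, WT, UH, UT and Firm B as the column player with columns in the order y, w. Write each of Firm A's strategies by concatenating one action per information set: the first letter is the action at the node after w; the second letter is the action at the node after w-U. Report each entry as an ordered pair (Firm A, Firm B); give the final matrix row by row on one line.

            y        w
  WH    (1,5)    (1,3)
  WT    (1,5)    (1,3)
  UH    (1,5)    (3,1)
  UT    (1,5)    (3,5)

WH: (1,5) (1,3) | WT: (1,5) (1,3) | UH: (1,5) (3,1) | UT: (1,5) (3,5)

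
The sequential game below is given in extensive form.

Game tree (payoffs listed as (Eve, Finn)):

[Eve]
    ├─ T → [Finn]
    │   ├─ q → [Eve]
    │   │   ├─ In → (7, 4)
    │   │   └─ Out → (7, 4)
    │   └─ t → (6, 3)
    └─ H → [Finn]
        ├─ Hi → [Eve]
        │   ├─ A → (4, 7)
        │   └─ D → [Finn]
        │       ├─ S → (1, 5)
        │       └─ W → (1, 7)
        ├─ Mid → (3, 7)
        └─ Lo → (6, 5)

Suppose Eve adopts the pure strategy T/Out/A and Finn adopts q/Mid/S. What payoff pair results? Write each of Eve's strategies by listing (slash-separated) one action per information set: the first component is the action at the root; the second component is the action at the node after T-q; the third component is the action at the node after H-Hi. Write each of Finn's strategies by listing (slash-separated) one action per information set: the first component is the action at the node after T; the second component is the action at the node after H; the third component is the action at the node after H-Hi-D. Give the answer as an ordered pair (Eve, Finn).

Trace the play path from the root:
  Eve plays T
  Finn plays q at [T]
  Eve plays Out at [T-q]
→ terminal payoff (7, 4).
(Eve's choice at the node after H-Hi is never reached on this path, so it doesn't affect the outcome.)

(7, 4)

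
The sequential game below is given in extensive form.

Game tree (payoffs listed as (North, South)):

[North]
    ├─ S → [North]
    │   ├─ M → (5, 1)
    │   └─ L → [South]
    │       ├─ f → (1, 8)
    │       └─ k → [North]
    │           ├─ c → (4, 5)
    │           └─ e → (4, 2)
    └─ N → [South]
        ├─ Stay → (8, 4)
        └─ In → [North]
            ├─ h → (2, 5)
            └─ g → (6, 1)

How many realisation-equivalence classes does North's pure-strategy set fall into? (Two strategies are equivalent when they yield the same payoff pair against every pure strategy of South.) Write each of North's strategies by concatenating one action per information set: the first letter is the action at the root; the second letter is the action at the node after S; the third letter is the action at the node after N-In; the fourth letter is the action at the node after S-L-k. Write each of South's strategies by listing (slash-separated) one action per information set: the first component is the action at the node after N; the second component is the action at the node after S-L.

5

North has 16 pure strategies: SMhc, SMhe, SMgc, SMge, SLhc, SLhe, SLgc, SLge, NMhc, NMhe, NMgc, NMge, NLhc, NLhe, NLgc, NLge. Columns: Stay/f, Stay/k, In/f, In/k.
{SMhc, SMhe, SMgc, SMge} → row (5,1) (5,1) (5,1) (5,1)
{SLhc, SLgc} → row (1,8) (4,5) (1,8) (4,5)
{SLhe, SLge} → row (1,8) (4,2) (1,8) (4,2)
{NMhc, NMhe, NLhc, NLhe} → row (8,4) (8,4) (2,5) (2,5)
{NMgc, NMge, NLgc, NLge} → row (8,4) (8,4) (6,1) (6,1)
That's 5 distinct rows out of 16 strategies.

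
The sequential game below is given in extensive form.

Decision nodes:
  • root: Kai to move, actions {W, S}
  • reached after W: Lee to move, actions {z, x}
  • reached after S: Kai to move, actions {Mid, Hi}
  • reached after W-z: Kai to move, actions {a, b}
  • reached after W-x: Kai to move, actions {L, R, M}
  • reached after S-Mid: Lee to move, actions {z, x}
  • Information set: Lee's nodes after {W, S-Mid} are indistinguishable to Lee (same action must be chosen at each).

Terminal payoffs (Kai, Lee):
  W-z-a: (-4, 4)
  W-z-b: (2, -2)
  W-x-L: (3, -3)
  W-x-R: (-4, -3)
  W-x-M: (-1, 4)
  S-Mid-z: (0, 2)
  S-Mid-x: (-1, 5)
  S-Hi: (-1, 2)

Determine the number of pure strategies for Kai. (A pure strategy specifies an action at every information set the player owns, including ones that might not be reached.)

24

Kai owns the root with actions {W, S} — two choices.
Kai owns the node after S with actions {Mid, Hi} — two choices.
Kai owns the node after W-z with actions {a, b} — two choices.
Kai owns the node after W-x with actions {L, R, M} — three choices.
A pure strategy fixes one action at each information set independently, so the count is the product 2 × 2 × 2 × 3 = 24.
(For reference, Lee has 2 pure strategies, giving a 24×2 normal-form matrix.)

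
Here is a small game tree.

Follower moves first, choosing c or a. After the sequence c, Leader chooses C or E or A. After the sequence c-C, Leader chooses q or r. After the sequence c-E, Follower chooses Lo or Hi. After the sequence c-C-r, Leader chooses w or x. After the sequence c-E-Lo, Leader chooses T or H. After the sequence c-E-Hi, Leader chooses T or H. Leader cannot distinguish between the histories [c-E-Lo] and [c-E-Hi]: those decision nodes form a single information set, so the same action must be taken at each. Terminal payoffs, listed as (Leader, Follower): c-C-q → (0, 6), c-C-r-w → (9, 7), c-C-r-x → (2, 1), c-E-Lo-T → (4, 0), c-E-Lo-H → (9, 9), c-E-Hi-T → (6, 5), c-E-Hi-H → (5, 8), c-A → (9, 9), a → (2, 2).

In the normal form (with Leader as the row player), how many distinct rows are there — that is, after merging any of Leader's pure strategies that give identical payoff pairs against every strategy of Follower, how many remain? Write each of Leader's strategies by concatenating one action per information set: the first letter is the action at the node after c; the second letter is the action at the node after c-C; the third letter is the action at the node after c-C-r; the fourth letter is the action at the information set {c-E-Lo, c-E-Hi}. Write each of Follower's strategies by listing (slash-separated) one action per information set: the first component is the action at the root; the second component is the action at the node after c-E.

Leader has 24 pure strategies: CqwT, CqwH, CqxT, CqxH, CrwT, CrwH, CrxT, CrxH, EqwT, EqwH, EqxT, EqxH, ErwT, ErwH, ErxT, ErxH, AqwT, AqwH, AqxT, AqxH, ArwT, ArwH, ArxT, ArxH. Columns: c/Lo, c/Hi, a/Lo, a/Hi.
{CqwT, CqwH, CqxT, CqxH} → row (0,6) (0,6) (2,2) (2,2)
{CrwT, CrwH} → row (9,7) (9,7) (2,2) (2,2)
{CrxT, CrxH} → row (2,1) (2,1) (2,2) (2,2)
{EqwT, EqxT, ErwT, ErxT} → row (4,0) (6,5) (2,2) (2,2)
{EqwH, EqxH, ErwH, ErxH} → row (9,9) (5,8) (2,2) (2,2)
{AqwT, AqwH, AqxT, AqxH, ArwT, ArwH, ArxT, ArxH} → row (9,9) (9,9) (2,2) (2,2)
That's 6 distinct rows out of 24 strategies.

6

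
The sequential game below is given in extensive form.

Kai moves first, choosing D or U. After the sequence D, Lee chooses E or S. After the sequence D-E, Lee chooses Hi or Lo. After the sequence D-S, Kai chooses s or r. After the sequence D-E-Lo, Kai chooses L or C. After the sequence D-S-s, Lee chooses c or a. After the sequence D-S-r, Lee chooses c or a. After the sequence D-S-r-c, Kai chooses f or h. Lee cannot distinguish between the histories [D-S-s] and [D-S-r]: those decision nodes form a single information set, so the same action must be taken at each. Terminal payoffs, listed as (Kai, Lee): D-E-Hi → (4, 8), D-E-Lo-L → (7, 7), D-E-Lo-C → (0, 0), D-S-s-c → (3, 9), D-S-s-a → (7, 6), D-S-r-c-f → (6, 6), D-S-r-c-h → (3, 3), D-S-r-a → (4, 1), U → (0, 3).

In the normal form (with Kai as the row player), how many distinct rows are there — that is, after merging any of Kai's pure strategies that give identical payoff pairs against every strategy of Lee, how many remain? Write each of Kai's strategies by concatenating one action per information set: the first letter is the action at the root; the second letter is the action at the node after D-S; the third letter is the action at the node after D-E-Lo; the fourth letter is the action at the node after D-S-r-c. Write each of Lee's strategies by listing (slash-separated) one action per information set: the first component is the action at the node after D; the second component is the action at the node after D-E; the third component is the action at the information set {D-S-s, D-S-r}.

Kai has 16 pure strategies: DsLf, DsLh, DsCf, DsCh, DrLf, DrLh, DrCf, DrCh, UsLf, UsLh, UsCf, UsCh, UrLf, UrLh, UrCf, UrCh. Columns: E/Hi/c, E/Hi/a, E/Lo/c, E/Lo/a, S/Hi/c, S/Hi/a, S/Lo/c, S/Lo/a.
{DsLf, DsLh} → row (4,8) (4,8) (7,7) (7,7) (3,9) (7,6) (3,9) (7,6)
{DsCf, DsCh} → row (4,8) (4,8) (0,0) (0,0) (3,9) (7,6) (3,9) (7,6)
{DrLf} → row (4,8) (4,8) (7,7) (7,7) (6,6) (4,1) (6,6) (4,1)
{DrLh} → row (4,8) (4,8) (7,7) (7,7) (3,3) (4,1) (3,3) (4,1)
{DrCf} → row (4,8) (4,8) (0,0) (0,0) (6,6) (4,1) (6,6) (4,1)
{DrCh} → row (4,8) (4,8) (0,0) (0,0) (3,3) (4,1) (3,3) (4,1)
{UsLf, UsLh, UsCf, UsCh, UrLf, UrLh, UrCf, UrCh} → row (0,3) (0,3) (0,3) (0,3) (0,3) (0,3) (0,3) (0,3)
That's 7 distinct rows out of 16 strategies.

7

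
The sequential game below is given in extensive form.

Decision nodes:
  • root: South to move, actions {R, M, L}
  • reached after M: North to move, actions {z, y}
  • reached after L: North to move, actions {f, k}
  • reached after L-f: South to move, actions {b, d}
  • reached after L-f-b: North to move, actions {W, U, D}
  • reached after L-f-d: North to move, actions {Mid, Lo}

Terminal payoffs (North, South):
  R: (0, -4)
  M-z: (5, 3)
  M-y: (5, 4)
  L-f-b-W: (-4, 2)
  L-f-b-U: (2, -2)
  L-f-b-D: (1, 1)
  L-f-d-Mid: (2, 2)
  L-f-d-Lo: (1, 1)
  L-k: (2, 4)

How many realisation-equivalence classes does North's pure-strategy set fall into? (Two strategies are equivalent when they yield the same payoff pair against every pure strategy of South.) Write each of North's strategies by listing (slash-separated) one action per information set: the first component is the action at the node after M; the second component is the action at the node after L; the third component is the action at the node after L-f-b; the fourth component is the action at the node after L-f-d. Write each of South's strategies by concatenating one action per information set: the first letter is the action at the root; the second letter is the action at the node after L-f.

14

North has 24 pure strategies: z/f/W/Mid, z/f/W/Lo, z/f/U/Mid, z/f/U/Lo, z/f/D/Mid, z/f/D/Lo, z/k/W/Mid, z/k/W/Lo, z/k/U/Mid, z/k/U/Lo, z/k/D/Mid, z/k/D/Lo, y/f/W/Mid, y/f/W/Lo, y/f/U/Mid, y/f/U/Lo, y/f/D/Mid, y/f/D/Lo, y/k/W/Mid, y/k/W/Lo, y/k/U/Mid, y/k/U/Lo, y/k/D/Mid, y/k/D/Lo. Columns: Rb, Rd, Mb, Md, Lb, Ld.
{z/f/W/Mid} → row (0,-4) (0,-4) (5,3) (5,3) (-4,2) (2,2)
{z/f/W/Lo} → row (0,-4) (0,-4) (5,3) (5,3) (-4,2) (1,1)
{z/f/U/Mid} → row (0,-4) (0,-4) (5,3) (5,3) (2,-2) (2,2)
{z/f/U/Lo} → row (0,-4) (0,-4) (5,3) (5,3) (2,-2) (1,1)
{z/f/D/Mid} → row (0,-4) (0,-4) (5,3) (5,3) (1,1) (2,2)
{z/f/D/Lo} → row (0,-4) (0,-4) (5,3) (5,3) (1,1) (1,1)
{z/k/W/Mid, z/k/W/Lo, z/k/U/Mid, z/k/U/Lo, z/k/D/Mid, z/k/D/Lo} → row (0,-4) (0,-4) (5,3) (5,3) (2,4) (2,4)
{y/f/W/Mid} → row (0,-4) (0,-4) (5,4) (5,4) (-4,2) (2,2)
{y/f/W/Lo} → row (0,-4) (0,-4) (5,4) (5,4) (-4,2) (1,1)
{y/f/U/Mid} → row (0,-4) (0,-4) (5,4) (5,4) (2,-2) (2,2)
{y/f/U/Lo} → row (0,-4) (0,-4) (5,4) (5,4) (2,-2) (1,1)
{y/f/D/Mid} → row (0,-4) (0,-4) (5,4) (5,4) (1,1) (2,2)
{y/f/D/Lo} → row (0,-4) (0,-4) (5,4) (5,4) (1,1) (1,1)
{y/k/W/Mid, y/k/W/Lo, y/k/U/Mid, y/k/U/Lo, y/k/D/Mid, y/k/D/Lo} → row (0,-4) (0,-4) (5,4) (5,4) (2,4) (2,4)
That's 14 distinct rows out of 24 strategies.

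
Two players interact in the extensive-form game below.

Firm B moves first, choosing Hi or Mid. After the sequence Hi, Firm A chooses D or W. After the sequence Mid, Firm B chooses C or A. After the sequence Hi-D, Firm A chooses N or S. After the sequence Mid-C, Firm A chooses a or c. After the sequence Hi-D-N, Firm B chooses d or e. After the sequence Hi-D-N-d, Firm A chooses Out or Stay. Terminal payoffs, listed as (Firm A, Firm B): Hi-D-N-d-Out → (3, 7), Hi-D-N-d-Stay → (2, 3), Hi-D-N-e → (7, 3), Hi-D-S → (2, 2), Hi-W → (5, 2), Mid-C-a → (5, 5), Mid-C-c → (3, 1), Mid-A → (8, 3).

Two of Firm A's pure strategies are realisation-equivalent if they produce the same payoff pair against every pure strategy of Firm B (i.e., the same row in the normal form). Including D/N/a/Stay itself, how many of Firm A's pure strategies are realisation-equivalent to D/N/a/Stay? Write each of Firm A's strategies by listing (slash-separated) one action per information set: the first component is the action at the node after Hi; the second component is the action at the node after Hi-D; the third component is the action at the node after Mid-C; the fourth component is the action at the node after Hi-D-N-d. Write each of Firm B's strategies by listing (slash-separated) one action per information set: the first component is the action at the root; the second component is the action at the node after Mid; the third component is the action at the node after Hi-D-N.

Row for D/N/a/Stay (columns Hi/C/d, Hi/C/e, Hi/A/d, Hi/A/e, Mid/C/d, Mid/C/e, Mid/A/d, Mid/A/e): (2,3) (7,3) (2,3) (7,3) (5,5) (5,5) (8,3) (8,3).
Every one of Firm A's information sets is on the play path for some reply by Firm B when Firm A follows D/N/a/Stay.
Changing the action at any of them therefore changes at least one column, so only D/N/a/Stay itself gives this row.

1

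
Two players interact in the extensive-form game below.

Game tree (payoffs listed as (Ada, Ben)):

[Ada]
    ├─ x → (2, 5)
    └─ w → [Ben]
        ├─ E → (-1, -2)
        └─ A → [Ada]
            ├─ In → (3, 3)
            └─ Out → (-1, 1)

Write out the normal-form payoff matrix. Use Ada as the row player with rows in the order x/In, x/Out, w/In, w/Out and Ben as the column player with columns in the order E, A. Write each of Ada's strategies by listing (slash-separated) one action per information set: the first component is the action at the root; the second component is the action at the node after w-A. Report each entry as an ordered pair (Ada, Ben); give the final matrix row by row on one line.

             E        A
 x/In    (2,5)    (2,5)
x/Out    (2,5)    (2,5)
 w/In  (-1,-2)    (3,3)
w/Out  (-1,-2)   (-1,1)

x/In: (2,5) (2,5) | x/Out: (2,5) (2,5) | w/In: (-1,-2) (3,3) | w/Out: (-1,-2) (-1,1)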